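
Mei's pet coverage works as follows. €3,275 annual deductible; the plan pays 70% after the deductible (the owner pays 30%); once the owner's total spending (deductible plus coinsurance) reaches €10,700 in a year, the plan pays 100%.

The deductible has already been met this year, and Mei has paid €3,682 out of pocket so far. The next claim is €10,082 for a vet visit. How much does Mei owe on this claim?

The deductible is already satisfied, so the full bill goes to coinsurance.
Coinsurance: €10,082 × 30% = €3,024.60.
Year-to-date out-of-pocket becomes €3,682 + €3,024.60 = €6,706.60, still under the €10,700 maximum, so no cap applies.

€3,024.60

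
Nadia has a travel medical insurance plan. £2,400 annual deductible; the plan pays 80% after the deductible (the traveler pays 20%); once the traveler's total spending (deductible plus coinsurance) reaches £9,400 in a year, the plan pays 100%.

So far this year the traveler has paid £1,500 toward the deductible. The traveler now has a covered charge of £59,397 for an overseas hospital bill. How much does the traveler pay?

£1,500 of the £2,400 deductible is already met, leaving £900.
That leaves £59,397 − £900 = £58,497 for coinsurance.
20% of £58,497 = £11,699.40 falls to the traveler.
That puts the traveler's cost at £900 + £11,699.40 = £12,599.40 before any cap.
Year-to-date out-of-pocket would reach £1,500 + £12,599.40 = £14,099.40, above the £9,400 maximum, so the traveler pays only £9,400 − £1,500 = £7,900.

£7,900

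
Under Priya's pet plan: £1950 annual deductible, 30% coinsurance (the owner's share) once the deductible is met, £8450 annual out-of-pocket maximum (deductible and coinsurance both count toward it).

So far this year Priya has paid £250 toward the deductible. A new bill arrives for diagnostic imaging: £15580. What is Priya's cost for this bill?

Remaining deductible: £1950 − £250 = £1700.
The remaining £13880 (= £15580 − £1700) moves to coinsurance.
Owner's 30% share of £13880 is £4164.
Owner responsibility before any cap: £1700 + £4164 = £5864.
Total out-of-pocket so far would be £250 + £5864 = £6114, below the £8450 cap — no reduction.

£5864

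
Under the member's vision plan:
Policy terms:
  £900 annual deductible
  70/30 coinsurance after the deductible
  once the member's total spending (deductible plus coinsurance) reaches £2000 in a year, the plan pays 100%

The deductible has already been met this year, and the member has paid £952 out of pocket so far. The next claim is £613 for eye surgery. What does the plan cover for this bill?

£429.10

With the deductible met, the entire £613 is subject to coinsurance.
30% of £613 = £183.90 falls to the member.
Total out-of-pocket so far would be £952 + £183.90 = £1135.90, below the £2000 cap — no reduction.
Insurer pays the balance: £613 − £183.90 = £429.10.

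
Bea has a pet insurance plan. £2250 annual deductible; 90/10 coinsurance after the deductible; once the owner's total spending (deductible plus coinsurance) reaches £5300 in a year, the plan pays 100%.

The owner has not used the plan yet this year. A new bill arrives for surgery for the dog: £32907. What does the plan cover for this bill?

The full £2250 deductible is still open; £2250 of this bill applies to it.
The remaining £30657 (= £32907 − £2250) moves to coinsurance.
10% of £30657 = £3065.70 falls to the owner.
Owner responsibility before any cap: £2250 + £3065.70 = £5315.70.
Adding £5315.70 to the £0 already spent would give £5315.70, which exceeds the £5300 cap; the owner pays just £5300 − £0 = £5300.
The insurer covers the remainder: £32907 − £5300 = £27607.

£27607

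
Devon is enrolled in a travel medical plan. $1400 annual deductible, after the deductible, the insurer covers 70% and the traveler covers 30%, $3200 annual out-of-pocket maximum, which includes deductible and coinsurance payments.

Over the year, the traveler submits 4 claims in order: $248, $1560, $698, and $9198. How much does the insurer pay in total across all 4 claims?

$8504

#1 ($248): entire amount goes to the deductible. Traveler owes $248 (running OOP $248). Plan pays $248 − $248 = $0.
#2 ($1560): $1152 finishes the deductible; $408 goes to coinsurance; traveler's 30% is $122.40. Traveler owes $1274.40 (running OOP $1522.40). Plan pays $1560 − $1274.40 = $285.60.
#3 ($698): deductible met; 30% of $698 = $209.40. Traveler owes $209.40 (running OOP $1731.80). Insurer: $698 − $209.40 = $488.60.
#4 ($9198): deductible met; 30% of $9198 = $2759.40. That would push OOP to $4491.20, over the $3200 cap, so traveler pays $3200 − $1731.80 = $1468.20. Insurer: $9198 − $1468.20 = $7729.80.
Insurer total: $0 + $285.60 + $488.60 + $7729.80 = $8504.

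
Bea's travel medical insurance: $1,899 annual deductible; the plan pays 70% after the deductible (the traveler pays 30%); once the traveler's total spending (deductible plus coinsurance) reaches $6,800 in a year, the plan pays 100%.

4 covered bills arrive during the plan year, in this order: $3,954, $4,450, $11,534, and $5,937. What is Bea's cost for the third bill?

$2,949.50

Claim 1 ($3,954): deductible takes $1,899, $2,055 remains; 30% of $2,055 = $616.50. Traveler pays $2,515.50; OOP now $2,515.50.
Claim 2 ($4,450): 30% coinsurance on $4,450 = $1,335. Traveler owes $1,335 (running OOP $3,850.50).
Claim 3 ($11,534): deductible already satisfied, so traveler's share is 30% × $11,534 = $3,460.20. Adding that to $3,850.50 gives $7,310.70, past the $6,800 cap; traveler pays only $6,800 − $3,850.50 = $2,949.50.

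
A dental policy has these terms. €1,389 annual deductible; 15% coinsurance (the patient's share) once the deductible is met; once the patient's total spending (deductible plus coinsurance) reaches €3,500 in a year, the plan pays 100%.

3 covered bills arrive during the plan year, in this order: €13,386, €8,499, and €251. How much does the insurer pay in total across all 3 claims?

Claim 1 — €13,386: €1,389 to deductible, leaving €11,997; patient's 15% is €1,799.55. Cost to patient: €3,188.55. OOP to date €3,188.55. Insurer: €13,386 − €3,188.55 = €10,197.45.
Claim 2 — €8,499: deductible already satisfied, so patient's share is 15% × €8,499 = €1,274.85. Adding that to €3,188.55 gives €4,463.40, past the €3,500 cap; patient pays only €3,500 − €3,188.55 = €311.45. Insurer: €8,499 − €311.45 = €8,187.55.
Claim 3 — €251: deductible already satisfied, so patient's share is 15% × €251 = €37.65. OOP would hit €3,537.65 > €3,500, so the cap limits the patient to €3,500 − €3,500 = €0. Plan pays €251 − €0 = €251.
Insurer total: €10,197.45 + €8,187.55 + €251 = €18,636.

€18,636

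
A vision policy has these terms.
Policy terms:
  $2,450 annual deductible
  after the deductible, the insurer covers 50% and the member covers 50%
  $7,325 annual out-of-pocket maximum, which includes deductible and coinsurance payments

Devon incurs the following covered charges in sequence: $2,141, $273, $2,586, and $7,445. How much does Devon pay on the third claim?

$1,311

Claim 1 — $2,141: entire amount goes to the deductible. Member pays $2,141; OOP now $2,141.
Claim 2 — $273: entire amount goes to the deductible. Cost to member: $273. OOP to date $2,414.
Claim 3 — $2,586: $36 to deductible, leaving $2,550; member's 50% is $1,275. Member pays $1,311; OOP now $3,725.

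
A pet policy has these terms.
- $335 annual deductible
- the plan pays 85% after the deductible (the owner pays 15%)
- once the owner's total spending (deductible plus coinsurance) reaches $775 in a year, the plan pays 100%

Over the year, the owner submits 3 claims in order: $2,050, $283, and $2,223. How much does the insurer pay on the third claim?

$2,082.70

Claim 1 — $2,050: $335 to deductible, leaving $1,715; coinsurance $1,715 × 15% = $257.25. Owner owes $592.25 (running OOP $592.25). Insurer: $2,050 − $592.25 = $1,457.75.
Claim 2 — $283: deductible met; 15% of $283 = $42.45. Owner owes $42.45 (running OOP $634.70). Plan pays $283 − $42.45 = $240.55.
Claim 3 — $2,223: deductible already satisfied, so owner's share is 15% × $2,223 = $333.45. OOP would hit $968.15 > $775, so the cap limits the owner to $775 − $634.70 = $140.30. Insurer: $2,223 − $140.30 = $2,082.70.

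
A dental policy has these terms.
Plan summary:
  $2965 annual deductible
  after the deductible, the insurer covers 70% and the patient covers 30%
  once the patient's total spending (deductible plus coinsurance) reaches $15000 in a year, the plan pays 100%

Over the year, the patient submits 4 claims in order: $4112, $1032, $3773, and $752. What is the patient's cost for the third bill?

$1131.90

Claim 1 — $4112: deductible takes $2965, $1147 remains; patient's 30% is $344.10. Patient pays $3309.10; OOP now $3309.10.
Claim 2 — $1032: deductible already satisfied, so patient's share is 30% × $1032 = $309.60. Patient pays $309.60; OOP now $3618.70.
Claim 3 — $3773: deductible already satisfied, so patient's share is 30% × $3773 = $1131.90. Patient owes $1131.90 (running OOP $4750.60).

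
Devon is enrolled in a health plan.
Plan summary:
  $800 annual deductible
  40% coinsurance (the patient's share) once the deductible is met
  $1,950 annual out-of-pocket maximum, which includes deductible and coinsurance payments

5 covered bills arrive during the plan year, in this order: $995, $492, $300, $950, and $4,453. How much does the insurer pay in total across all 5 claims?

$5,240

#1 ($995): $800 to deductible, leaving $195; 40% of $195 = $78. Patient owes $878 (running OOP $878). Insurer: $995 − $878 = $117.
#2 ($492): deductible already satisfied, so patient's share is 40% × $492 = $196.80. Patient owes $196.80 (running OOP $1,074.80). Plan pays $492 − $196.80 = $295.20.
#3 ($300): deductible already satisfied, so patient's share is 40% × $300 = $120. Patient pays $120; OOP now $1,194.80. Insurer: $300 − $120 = $180.
#4 ($950): deductible met; 40% of $950 = $380. Cost to patient: $380. OOP to date $1,574.80. Insurer: $950 − $380 = $570.
#5 ($4,453): deductible already satisfied, so patient's share is 40% × $4,453 = $1,781.20. That would push OOP to $3,356, over the $1,950 cap, so patient pays $1,950 − $1,574.80 = $375.20. Insurer: $4,453 − $375.20 = $4,077.80.
Insurer total = bills − patient's total = $7,190 − $1,950 = $5,240.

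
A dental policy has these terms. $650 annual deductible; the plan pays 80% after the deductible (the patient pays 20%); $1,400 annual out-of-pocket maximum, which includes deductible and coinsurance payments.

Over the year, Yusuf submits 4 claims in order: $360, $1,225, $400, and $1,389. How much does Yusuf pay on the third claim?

$80

Bill 1, $360: fully absorbed by the deductible. Cost to patient: $360. OOP to date $360.
Bill 2, $1,225: deductible takes $290, $935 remains; coinsurance $935 × 20% = $187. Patient owes $477 (running OOP $837).
Bill 3, $400: deductible already satisfied, so patient's share is 20% × $400 = $80. Cost to patient: $80. OOP to date $917.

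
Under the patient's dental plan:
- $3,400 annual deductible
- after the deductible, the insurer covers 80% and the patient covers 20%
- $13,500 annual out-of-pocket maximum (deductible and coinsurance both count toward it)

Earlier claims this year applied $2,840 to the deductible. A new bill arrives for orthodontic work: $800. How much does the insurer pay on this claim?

$192

Remaining deductible: $3,400 − $2,840 = $560.
After the $560 deductible portion, $800 − $560 = $240 is subject to coinsurance.
20% of $240 = $48 falls to the patient.
So the patient owes $560 + $48 = $608 before any cap.
Total out-of-pocket so far would be $2,840 + $608 = $3,448, below the $13,500 cap — no reduction.
The plan picks up $800 − $608 = $192.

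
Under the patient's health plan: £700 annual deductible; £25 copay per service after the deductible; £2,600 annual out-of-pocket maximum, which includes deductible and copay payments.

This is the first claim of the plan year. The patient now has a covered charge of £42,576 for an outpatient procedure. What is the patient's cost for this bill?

Nothing has been paid toward the £700 deductible, so the first £700 of this charge is applied there.
After the £700 deductible portion, £42,576 − £700 = £41,876 is subject to the copay.
Copay on this service: £25.
That puts the patient's cost at £700 + £25 = £725 before any cap.
Cumulative spending £0 + £725 = £725 stays under the £2,600 maximum.

£725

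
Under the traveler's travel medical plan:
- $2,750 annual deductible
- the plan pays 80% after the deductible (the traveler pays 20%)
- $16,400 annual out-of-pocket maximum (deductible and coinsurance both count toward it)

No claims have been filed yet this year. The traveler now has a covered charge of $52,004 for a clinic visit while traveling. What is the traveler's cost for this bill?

$12,600.80

Deductible not yet touched, so the first $2,750 of the bill goes to the deductible.
That leaves $52,004 − $2,750 = $49,254 for coinsurance.
20% of $49,254 = $9,850.80 falls to the traveler.
That puts the traveler's cost at $2,750 + $9,850.80 = $12,600.80 before any cap.
Year-to-date out-of-pocket becomes $0 + $12,600.80 = $12,600.80, still under the $16,400 maximum, so no cap applies.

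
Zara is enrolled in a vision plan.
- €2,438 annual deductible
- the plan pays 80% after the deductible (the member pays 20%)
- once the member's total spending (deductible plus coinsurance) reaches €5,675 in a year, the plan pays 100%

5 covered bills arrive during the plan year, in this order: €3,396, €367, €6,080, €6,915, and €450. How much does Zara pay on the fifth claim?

#1 (€3,396): €2,438 finishes the deductible; €958 goes to coinsurance; 20% of €958 = €191.60. Member pays €2,629.60; OOP now €2,629.60.
#2 (€367): 20% coinsurance on €367 = €73.40. Member owes €73.40 (running OOP €2,703).
#3 (€6,080): deductible already satisfied, so member's share is 20% × €6,080 = €1,216. Member owes €1,216 (running OOP €3,919).
#4 (€6,915): deductible met; 20% of €6,915 = €1,383. Member owes €1,383 (running OOP €5,302).
#5 (€450): deductible met; 20% of €450 = €90. Member owes €90 (running OOP €5,392).

€90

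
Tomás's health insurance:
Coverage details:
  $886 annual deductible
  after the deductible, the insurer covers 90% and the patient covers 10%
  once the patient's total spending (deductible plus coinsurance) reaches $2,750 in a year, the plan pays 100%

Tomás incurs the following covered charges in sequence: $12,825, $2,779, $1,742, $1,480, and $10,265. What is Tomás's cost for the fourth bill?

$148

#1 ($12,825): $886 finishes the deductible; $11,939 goes to coinsurance; coinsurance $11,939 × 10% = $1,193.90. Patient owes $2,079.90 (running OOP $2,079.90).
#2 ($2,779): deductible met; 10% of $2,779 = $277.90. Cost to patient: $277.90. OOP to date $2,357.80.
#3 ($1,742): deductible met; 10% of $1,742 = $174.20. Patient owes $174.20 (running OOP $2,532).
#4 ($1,480): deductible already satisfied, so patient's share is 10% × $1,480 = $148. Patient owes $148 (running OOP $2,680).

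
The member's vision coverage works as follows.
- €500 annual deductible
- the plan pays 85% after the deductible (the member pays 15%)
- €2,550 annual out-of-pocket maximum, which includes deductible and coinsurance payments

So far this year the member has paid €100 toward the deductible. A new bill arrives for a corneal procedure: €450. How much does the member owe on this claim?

€100 of the €500 deductible is already met, leaving €400.
After the €400 deductible portion, €450 − €400 = €50 is subject to coinsurance.
Member's 15% share of €50 is €7.50.
So the member owes €400 + €7.50 = €407.50 before any cap.
Cumulative spending €100 + €407.50 = €507.50 stays under the €2,550 maximum.

€407.50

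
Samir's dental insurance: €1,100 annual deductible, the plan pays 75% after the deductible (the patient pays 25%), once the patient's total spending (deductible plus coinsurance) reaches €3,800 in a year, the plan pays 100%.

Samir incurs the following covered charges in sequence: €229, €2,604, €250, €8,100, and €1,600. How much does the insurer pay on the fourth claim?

#1 (€229): all of it applies to the deductible. Patient owes €229 (running OOP €229). Insurer: €229 − €229 = €0.
#2 (€2,604): deductible takes €871, €1,733 remains; patient's 25% is €433.25. Patient owes €1,304.25 (running OOP €1,533.25). Insurer: €2,604 − €1,304.25 = €1,299.75.
#3 (€250): 25% coinsurance on €250 = €62.50. Cost to patient: €62.50. OOP to date €1,595.75. Insurer: €250 − €62.50 = €187.50.
#4 (€8,100): deductible met; 25% of €8,100 = €2,025. Patient owes €2,025 (running OOP €3,620.75). Plan pays €8,100 − €2,025 = €6,075.

€6,075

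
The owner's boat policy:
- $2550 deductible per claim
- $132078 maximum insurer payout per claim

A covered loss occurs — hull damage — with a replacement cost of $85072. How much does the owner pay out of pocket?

After the deductible, $85072 − $2550 = $82522 remains.
$82522 ≤ $132078, so the limit doesn't bind; insurer pays $82522.
The owner bears the rest of the original loss: $85072 − $82522 = $2550.

$2550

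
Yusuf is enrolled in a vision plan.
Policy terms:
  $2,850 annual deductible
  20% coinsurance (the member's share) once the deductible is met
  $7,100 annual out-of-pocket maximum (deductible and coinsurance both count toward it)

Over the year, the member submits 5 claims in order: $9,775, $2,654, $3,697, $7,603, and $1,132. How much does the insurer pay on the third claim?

$2,957.60

Claim 1 — $9,775: $2,850 to deductible, leaving $6,925; 20% of $6,925 = $1,385. Member pays $4,235; OOP now $4,235. Plan pays $9,775 − $4,235 = $5,540.
Claim 2 — $2,654: deductible already satisfied, so member's share is 20% × $2,654 = $530.80. Member owes $530.80 (running OOP $4,765.80). Plan pays $2,654 − $530.80 = $2,123.20.
Claim 3 — $3,697: deductible already satisfied, so member's share is 20% × $3,697 = $739.40. Cost to member: $739.40. OOP to date $5,505.20. Plan pays $3,697 − $739.40 = $2,957.60.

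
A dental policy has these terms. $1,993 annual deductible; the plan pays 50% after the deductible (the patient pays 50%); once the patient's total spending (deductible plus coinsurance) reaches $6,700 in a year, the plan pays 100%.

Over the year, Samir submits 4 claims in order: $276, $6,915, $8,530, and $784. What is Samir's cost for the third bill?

Claim 1 — $276: fully absorbed by the deductible. Patient owes $276 (running OOP $276).
Claim 2 — $6,915: deductible takes $1,717, $5,198 remains; coinsurance $5,198 × 50% = $2,599. Patient pays $4,316; OOP now $4,592.
Claim 3 — $8,530: deductible met; 50% of $8,530 = $4,265. OOP would hit $8,857 > $6,700, so the cap limits the patient to $6,700 − $4,592 = $2,108.

$2,108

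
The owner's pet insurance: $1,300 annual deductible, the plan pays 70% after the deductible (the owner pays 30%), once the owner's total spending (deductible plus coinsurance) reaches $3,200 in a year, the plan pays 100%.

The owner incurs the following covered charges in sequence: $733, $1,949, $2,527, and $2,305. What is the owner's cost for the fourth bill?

$691.50

Claim 1 — $733: fully absorbed by the deductible. Owner pays $733; OOP now $733.
Claim 2 — $1,949: $567 finishes the deductible; $1,382 goes to coinsurance; owner's 30% is $414.60. Cost to owner: $981.60. OOP to date $1,714.60.
Claim 3 — $2,527: deductible already satisfied, so owner's share is 30% × $2,527 = $758.10. Owner owes $758.10 (running OOP $2,472.70).
Claim 4 — $2,305: deductible met; 30% of $2,305 = $691.50. Cost to owner: $691.50. OOP to date $3,164.20.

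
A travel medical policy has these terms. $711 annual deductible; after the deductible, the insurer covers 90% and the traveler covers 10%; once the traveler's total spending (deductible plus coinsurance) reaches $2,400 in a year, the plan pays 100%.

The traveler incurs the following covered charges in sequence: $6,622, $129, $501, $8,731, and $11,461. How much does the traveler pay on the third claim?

$50.10

Claim 1 — $6,622: deductible takes $711, $5,911 remains; traveler's 10% is $591.10. Cost to traveler: $1,302.10. OOP to date $1,302.10.
Claim 2 — $129: deductible already satisfied, so traveler's share is 10% × $129 = $12.90. Traveler owes $12.90 (running OOP $1,315).
Claim 3 — $501: deductible met; 10% of $501 = $50.10. Cost to traveler: $50.10. OOP to date $1,365.10.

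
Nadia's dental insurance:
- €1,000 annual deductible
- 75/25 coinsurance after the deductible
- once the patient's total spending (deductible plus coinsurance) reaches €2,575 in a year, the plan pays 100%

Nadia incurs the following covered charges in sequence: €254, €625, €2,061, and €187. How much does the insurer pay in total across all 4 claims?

€1,595.25

Claim 1 (€254): fully absorbed by the deductible. Patient owes €254 (running OOP €254). Insurer: €254 − €254 = €0.
Claim 2 (€625): entire amount goes to the deductible. Cost to patient: €625. OOP to date €879. Plan pays €625 − €625 = €0.
Claim 3 (€2,061): deductible takes €121, €1,940 remains; 25% of €1,940 = €485. Cost to patient: €606. OOP to date €1,485. Insurer: €2,061 − €606 = €1,455.
Claim 4 (€187): deductible already satisfied, so patient's share is 25% × €187 = €46.75. Patient pays €46.75; OOP now €1,531.75. Insurer: €187 − €46.75 = €140.25.
Insurer total: €0 + €0 + €1,455 + €140.25 = €1,595.25.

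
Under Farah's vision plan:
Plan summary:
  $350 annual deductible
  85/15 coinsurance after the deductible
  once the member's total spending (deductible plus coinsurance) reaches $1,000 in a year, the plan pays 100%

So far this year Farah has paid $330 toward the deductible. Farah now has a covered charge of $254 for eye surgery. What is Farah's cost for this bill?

Remaining deductible: $350 − $330 = $20.
After the $20 deductible portion, $254 − $20 = $234 is subject to coinsurance.
Member's 15% share of $234 is $35.10.
That puts the member's cost at $20 + $35.10 = $55.10 before any cap.
Year-to-date out-of-pocket becomes $330 + $55.10 = $385.10, still under the $1,000 maximum, so no cap applies.

$55.10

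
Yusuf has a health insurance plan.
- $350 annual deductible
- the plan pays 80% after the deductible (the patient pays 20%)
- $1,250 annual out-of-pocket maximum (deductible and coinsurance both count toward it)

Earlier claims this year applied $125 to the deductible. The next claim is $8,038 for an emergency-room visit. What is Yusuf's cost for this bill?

Remaining deductible: $350 − $125 = $225.
After the $225 deductible portion, $8,038 − $225 = $7,813 is subject to coinsurance.
Patient's 20% share of $7,813 is $1,562.60.
So the patient owes $225 + $1,562.60 = $1,787.60 before any cap.
Year-to-date out-of-pocket would reach $125 + $1,787.60 = $1,912.60, above the $1,250 maximum, so the patient pays only $1,250 − $125 = $1,125.

$1,125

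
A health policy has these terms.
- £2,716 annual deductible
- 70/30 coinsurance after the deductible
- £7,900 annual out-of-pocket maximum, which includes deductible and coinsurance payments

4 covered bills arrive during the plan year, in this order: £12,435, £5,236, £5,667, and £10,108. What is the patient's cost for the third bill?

Claim 1 (£12,435): deductible takes £2,716, £9,719 remains; patient's 30% is £2,915.70. Cost to patient: £5,631.70. OOP to date £5,631.70.
Claim 2 (£5,236): deductible already satisfied, so patient's share is 30% × £5,236 = £1,570.80. Patient owes £1,570.80 (running OOP £7,202.50).
Claim 3 (£5,667): deductible already satisfied, so patient's share is 30% × £5,667 = £1,700.10. OOP would hit £8,902.60 > £7,900, so the cap limits the patient to £7,900 − £7,202.50 = £697.50.

£697.50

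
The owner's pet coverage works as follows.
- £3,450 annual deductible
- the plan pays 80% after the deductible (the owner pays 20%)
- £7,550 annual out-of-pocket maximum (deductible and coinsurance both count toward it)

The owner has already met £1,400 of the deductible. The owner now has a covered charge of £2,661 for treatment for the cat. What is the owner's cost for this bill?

£1,400 of the £3,450 deductible is already met, leaving £2,050.
That leaves £2,661 − £2,050 = £611 for coinsurance.
Owner's 20% share of £611 is £122.20.
That puts the owner's cost at £2,050 + £122.20 = £2,172.20 before any cap.
Cumulative spending £1,400 + £2,172.20 = £3,572.20 stays under the £7,550 maximum.

£2,172.20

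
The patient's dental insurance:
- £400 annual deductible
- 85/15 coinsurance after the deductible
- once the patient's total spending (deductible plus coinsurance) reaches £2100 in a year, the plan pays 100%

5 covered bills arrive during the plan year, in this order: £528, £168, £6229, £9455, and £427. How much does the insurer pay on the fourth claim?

£8733.75

#1 (£528): deductible takes £400, £128 remains; coinsurance £128 × 15% = £19.20. Patient owes £419.20 (running OOP £419.20). Insurer: £528 − £419.20 = £108.80.
#2 (£168): deductible already satisfied, so patient's share is 15% × £168 = £25.20. Patient pays £25.20; OOP now £444.40. Plan pays £168 − £25.20 = £142.80.
#3 (£6229): deductible met; 15% of £6229 = £934.35. Cost to patient: £934.35. OOP to date £1378.75. Plan pays £6229 − £934.35 = £5294.65.
#4 (£9455): 15% coinsurance on £9455 = £1418.25. OOP would hit £2797 > £2100, so the cap limits the patient to £2100 − £1378.75 = £721.25. Plan pays £9455 − £721.25 = £8733.75.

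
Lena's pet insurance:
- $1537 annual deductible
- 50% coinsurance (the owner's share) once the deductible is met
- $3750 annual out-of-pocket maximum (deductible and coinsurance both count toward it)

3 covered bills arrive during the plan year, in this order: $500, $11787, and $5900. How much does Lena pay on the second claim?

$3250

Claim 1 — $500: fully absorbed by the deductible. Owner pays $500; OOP now $500.
Claim 2 — $11787: deductible takes $1037, $10750 remains; owner's 50% is $5375. Deductible plus coinsurance: $1037 + $5375 = $6412. That would push OOP to $6912, over the $3750 cap, so owner pays $3750 − $500 = $3250.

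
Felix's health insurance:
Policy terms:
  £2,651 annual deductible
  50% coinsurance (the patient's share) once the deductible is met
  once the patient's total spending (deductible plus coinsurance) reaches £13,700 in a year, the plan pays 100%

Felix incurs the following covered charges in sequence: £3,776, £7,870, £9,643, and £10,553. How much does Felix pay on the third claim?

£4,821.50

Bill 1, £3,776: £2,651 finishes the deductible; £1,125 goes to coinsurance; 50% of £1,125 = £562.50. Patient owes £3,213.50 (running OOP £3,213.50).
Bill 2, £7,870: 50% coinsurance on £7,870 = £3,935. Patient owes £3,935 (running OOP £7,148.50).
Bill 3, £9,643: deductible met; 50% of £9,643 = £4,821.50. Patient pays £4,821.50; OOP now £11,970.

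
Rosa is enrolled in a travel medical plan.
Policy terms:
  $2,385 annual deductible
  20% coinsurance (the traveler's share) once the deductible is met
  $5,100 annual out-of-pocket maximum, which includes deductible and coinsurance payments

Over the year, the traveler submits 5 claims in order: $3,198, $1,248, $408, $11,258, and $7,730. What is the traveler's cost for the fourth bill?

$2,221.20

Claim 1 ($3,198): $2,385 finishes the deductible; $813 goes to coinsurance; traveler's 20% is $162.60. Traveler pays $2,547.60; OOP now $2,547.60.
Claim 2 ($1,248): deductible already satisfied, so traveler's share is 20% × $1,248 = $249.60. Traveler owes $249.60 (running OOP $2,797.20).
Claim 3 ($408): 20% coinsurance on $408 = $81.60. Traveler pays $81.60; OOP now $2,878.80.
Claim 4 ($11,258): deductible met; 20% of $11,258 = $2,251.60. That would push OOP to $5,130.40, over the $5,100 cap, so traveler pays $5,100 − $2,878.80 = $2,221.20.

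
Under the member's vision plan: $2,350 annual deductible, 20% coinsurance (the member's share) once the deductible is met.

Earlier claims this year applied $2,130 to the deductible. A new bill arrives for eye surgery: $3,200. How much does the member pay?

Remaining deductible: $2,350 − $2,130 = $220.
The remaining $2,980 (= $3,200 − $220) moves to coinsurance.
Member's 20% share of $2,980 is $596.
So the member owes $220 + $596 = $816.

$816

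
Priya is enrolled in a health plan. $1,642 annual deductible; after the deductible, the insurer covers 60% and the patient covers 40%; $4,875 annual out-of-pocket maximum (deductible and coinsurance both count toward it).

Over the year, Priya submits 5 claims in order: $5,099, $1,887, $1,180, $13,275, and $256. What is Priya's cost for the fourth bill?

$623.40

Claim 1 — $5,099: deductible takes $1,642, $3,457 remains; coinsurance $3,457 × 40% = $1,382.80. Patient pays $3,024.80; OOP now $3,024.80.
Claim 2 — $1,887: deductible met; 40% of $1,887 = $754.80. Patient owes $754.80 (running OOP $3,779.60).
Claim 3 — $1,180: deductible already satisfied, so patient's share is 40% × $1,180 = $472. Patient owes $472 (running OOP $4,251.60).
Claim 4 — $13,275: 40% coinsurance on $13,275 = $5,310. OOP would hit $9,561.60 > $4,875, so the cap limits the patient to $4,875 − $4,251.60 = $623.40.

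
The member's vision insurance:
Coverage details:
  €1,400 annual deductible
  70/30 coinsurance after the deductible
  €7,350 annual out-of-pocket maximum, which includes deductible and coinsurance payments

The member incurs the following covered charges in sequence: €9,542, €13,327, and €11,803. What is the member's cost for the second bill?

€3,507.40

Claim 1 — €9,542: €1,400 to deductible, leaving €8,142; member's 30% is €2,442.60. Cost to member: €3,842.60. OOP to date €3,842.60.
Claim 2 — €13,327: 30% coinsurance on €13,327 = €3,998.10. OOP would hit €7,840.70 > €7,350, so the cap limits the member to €7,350 − €3,842.60 = €3,507.40.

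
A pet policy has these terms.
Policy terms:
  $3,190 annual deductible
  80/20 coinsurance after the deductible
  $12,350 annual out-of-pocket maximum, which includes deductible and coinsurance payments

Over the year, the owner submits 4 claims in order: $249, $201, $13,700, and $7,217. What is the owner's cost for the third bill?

#1 ($249): entire amount goes to the deductible. Cost to owner: $249. OOP to date $249.
#2 ($201): entire amount goes to the deductible. Owner owes $201 (running OOP $450).
#3 ($13,700): $2,740 finishes the deductible; $10,960 goes to coinsurance; coinsurance $10,960 × 20% = $2,192. Cost to owner: $4,932. OOP to date $5,382.

$4,932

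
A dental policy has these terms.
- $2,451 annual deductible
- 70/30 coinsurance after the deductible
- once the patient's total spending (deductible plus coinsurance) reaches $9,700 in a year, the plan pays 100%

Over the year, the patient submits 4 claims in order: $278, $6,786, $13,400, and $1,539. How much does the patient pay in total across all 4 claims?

Claim 1 — $278: all of it applies to the deductible. Patient pays $278; OOP now $278.
Claim 2 — $6,786: $2,173 to deductible, leaving $4,613; coinsurance $4,613 × 30% = $1,383.90. Patient pays $3,556.90; OOP now $3,834.90.
Claim 3 — $13,400: 30% coinsurance on $13,400 = $4,020. Cost to patient: $4,020. OOP to date $7,854.90.
Claim 4 — $1,539: 30% coinsurance on $1,539 = $461.70. Patient owes $461.70 (running OOP $8,316.60).
Summing the patient's payments: $278 + $3,556.90 + $4,020 + $461.70 = $8,316.60.

$8,316.60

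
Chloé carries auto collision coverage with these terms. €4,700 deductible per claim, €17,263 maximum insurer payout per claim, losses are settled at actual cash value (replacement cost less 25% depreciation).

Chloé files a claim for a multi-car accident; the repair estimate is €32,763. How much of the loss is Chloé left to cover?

Actual cash value after 25% depreciation: €32,763 × 75% = €24,572.25.
Less the €4,700 deductible: €24,572.25 − €4,700 = €19,872.25.
The €17,263 per-incident cap binds; insurer pays €17,263.
The driver bears the rest of the original loss: €32,763 − €17,263 = €15,500.

€15,500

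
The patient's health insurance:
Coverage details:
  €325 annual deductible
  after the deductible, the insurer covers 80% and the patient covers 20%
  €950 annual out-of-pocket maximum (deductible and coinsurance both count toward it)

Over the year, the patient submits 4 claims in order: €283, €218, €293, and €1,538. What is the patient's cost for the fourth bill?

Claim 1 (€283): all of it applies to the deductible. Cost to patient: €283. OOP to date €283.
Claim 2 (€218): €42 finishes the deductible; €176 goes to coinsurance; coinsurance €176 × 20% = €35.20. Patient owes €77.20 (running OOP €360.20).
Claim 3 (€293): deductible met; 20% of €293 = €58.60. Cost to patient: €58.60. OOP to date €418.80.
Claim 4 (€1,538): deductible already satisfied, so patient's share is 20% × €1,538 = €307.60. Patient pays €307.60; OOP now €726.40.

€307.60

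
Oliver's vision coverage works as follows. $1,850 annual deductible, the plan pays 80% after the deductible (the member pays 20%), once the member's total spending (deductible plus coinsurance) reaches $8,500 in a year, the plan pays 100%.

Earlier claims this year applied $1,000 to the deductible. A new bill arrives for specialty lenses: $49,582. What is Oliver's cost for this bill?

Deductible still to meet: $1,850 − $1,000 = $850.
After the $850 deductible portion, $49,582 − $850 = $48,732 is subject to coinsurance.
Member's 20% share of $48,732 is $9,746.40.
That puts the member's cost at $850 + $9,746.40 = $10,596.40 before any cap.
Adding $10,596.40 to the $1,000 already spent would give $11,596.40, which exceeds the $8,500 cap; the member pays just $8,500 − $1,000 = $7,500.

$7,500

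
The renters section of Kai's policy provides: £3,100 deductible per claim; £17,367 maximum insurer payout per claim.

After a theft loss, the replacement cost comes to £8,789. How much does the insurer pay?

£5,689

Subtract the deductible: £8,789 − £3,100 = £5,689.
That's under the £17,367 cap, so the insurer reimburses the full £5,689.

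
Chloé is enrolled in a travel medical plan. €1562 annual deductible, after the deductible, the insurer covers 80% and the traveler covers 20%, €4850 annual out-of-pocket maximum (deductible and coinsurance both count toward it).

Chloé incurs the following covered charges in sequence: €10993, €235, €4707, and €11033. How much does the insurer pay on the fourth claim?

Bill 1, €10993: €1562 to deductible, leaving €9431; coinsurance €9431 × 20% = €1886.20. Cost to traveler: €3448.20. OOP to date €3448.20. Plan pays €10993 − €3448.20 = €7544.80.
Bill 2, €235: deductible met; 20% of €235 = €47. Traveler pays €47; OOP now €3495.20. Insurer: €235 − €47 = €188.
Bill 3, €4707: deductible already satisfied, so traveler's share is 20% × €4707 = €941.40. Traveler pays €941.40; OOP now €4436.60. Plan pays €4707 − €941.40 = €3765.60.
Bill 4, €11033: deductible met; 20% of €11033 = €2206.60. That would push OOP to €6643.20, over the €4850 cap, so traveler pays €4850 − €4436.60 = €413.40. Insurer: €11033 − €413.40 = €10619.60.

€10619.60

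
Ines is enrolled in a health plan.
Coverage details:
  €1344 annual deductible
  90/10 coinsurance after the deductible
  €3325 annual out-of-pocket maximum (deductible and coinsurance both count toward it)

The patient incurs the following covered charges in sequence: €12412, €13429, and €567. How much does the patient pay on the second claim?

€874.20

Bill 1, €12412: €1344 finishes the deductible; €11068 goes to coinsurance; patient's 10% is €1106.80. Cost to patient: €2450.80. OOP to date €2450.80.
Bill 2, €13429: deductible met; 10% of €13429 = €1342.90. Adding that to €2450.80 gives €3793.70, past the €3325 cap; patient pays only €3325 − €2450.80 = €874.20.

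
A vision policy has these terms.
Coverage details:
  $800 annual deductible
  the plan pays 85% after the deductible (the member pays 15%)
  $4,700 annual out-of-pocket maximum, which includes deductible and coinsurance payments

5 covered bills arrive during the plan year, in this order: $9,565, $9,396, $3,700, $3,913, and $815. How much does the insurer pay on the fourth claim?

$3,326.05

Claim 1 — $9,565: deductible takes $800, $8,765 remains; coinsurance $8,765 × 15% = $1,314.75. Member owes $2,114.75 (running OOP $2,114.75). Insurer: $9,565 − $2,114.75 = $7,450.25.
Claim 2 — $9,396: 15% coinsurance on $9,396 = $1,409.40. Member pays $1,409.40; OOP now $3,524.15. Plan pays $9,396 − $1,409.40 = $7,986.60.
Claim 3 — $3,700: deductible already satisfied, so member's share is 15% × $3,700 = $555. Member owes $555 (running OOP $4,079.15). Insurer: $3,700 − $555 = $3,145.
Claim 4 — $3,913: 15% coinsurance on $3,913 = $586.95. Member pays $586.95; OOP now $4,666.10. Plan pays $3,913 − $586.95 = $3,326.05.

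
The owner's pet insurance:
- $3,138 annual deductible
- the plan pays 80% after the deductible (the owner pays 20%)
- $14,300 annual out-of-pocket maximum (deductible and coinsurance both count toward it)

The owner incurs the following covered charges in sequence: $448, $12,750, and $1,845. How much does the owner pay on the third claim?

$369

Claim 1 — $448: entire amount goes to the deductible. Owner pays $448; OOP now $448.
Claim 2 — $12,750: $2,690 finishes the deductible; $10,060 goes to coinsurance; 20% of $10,060 = $2,012. Cost to owner: $4,702. OOP to date $5,150.
Claim 3 — $1,845: deductible met; 20% of $1,845 = $369. Owner pays $369; OOP now $5,519.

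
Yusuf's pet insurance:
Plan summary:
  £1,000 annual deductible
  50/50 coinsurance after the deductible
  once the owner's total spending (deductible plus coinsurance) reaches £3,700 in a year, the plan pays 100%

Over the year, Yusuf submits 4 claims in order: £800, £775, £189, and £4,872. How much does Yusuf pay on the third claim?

£94.50

Bill 1, £800: entire amount goes to the deductible. Cost to owner: £800. OOP to date £800.
Bill 2, £775: deductible takes £200, £575 remains; owner's 50% is £287.50. Owner pays £487.50; OOP now £1,287.50.
Bill 3, £189: deductible met; 50% of £189 = £94.50. Owner owes £94.50 (running OOP £1,382).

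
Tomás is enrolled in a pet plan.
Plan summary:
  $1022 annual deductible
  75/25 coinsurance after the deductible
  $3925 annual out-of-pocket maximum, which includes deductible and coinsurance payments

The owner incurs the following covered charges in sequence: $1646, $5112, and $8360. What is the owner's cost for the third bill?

$1469

Bill 1, $1646: $1022 to deductible, leaving $624; 25% of $624 = $156. Owner pays $1178; OOP now $1178.
Bill 2, $5112: 25% coinsurance on $5112 = $1278. Cost to owner: $1278. OOP to date $2456.
Bill 3, $8360: deductible met; 25% of $8360 = $2090. Adding that to $2456 gives $4546, past the $3925 cap; owner pays only $3925 − $2456 = $1469.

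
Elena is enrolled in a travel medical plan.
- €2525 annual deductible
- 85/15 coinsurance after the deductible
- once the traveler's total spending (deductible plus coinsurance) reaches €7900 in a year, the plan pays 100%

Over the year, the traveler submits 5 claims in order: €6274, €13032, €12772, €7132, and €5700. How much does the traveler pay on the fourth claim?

€942.05

Claim 1 — €6274: €2525 finishes the deductible; €3749 goes to coinsurance; traveler's 15% is €562.35. Traveler pays €3087.35; OOP now €3087.35.
Claim 2 — €13032: deductible already satisfied, so traveler's share is 15% × €13032 = €1954.80. Traveler owes €1954.80 (running OOP €5042.15).
Claim 3 — €12772: 15% coinsurance on €12772 = €1915.80. Traveler pays €1915.80; OOP now €6957.95.
Claim 4 — €7132: deductible met; 15% of €7132 = €1069.80. Adding that to €6957.95 gives €8027.75, past the €7900 cap; traveler pays only €7900 − €6957.95 = €942.05.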